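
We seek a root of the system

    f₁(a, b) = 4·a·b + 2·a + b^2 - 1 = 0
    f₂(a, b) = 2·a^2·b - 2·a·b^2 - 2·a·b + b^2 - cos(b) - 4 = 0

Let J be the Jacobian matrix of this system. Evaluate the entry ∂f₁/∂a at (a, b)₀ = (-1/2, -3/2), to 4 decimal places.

-4.0000

∂f₁/∂a = 4·b + 2.
At (-1/2, -3/2) this is -4.0000.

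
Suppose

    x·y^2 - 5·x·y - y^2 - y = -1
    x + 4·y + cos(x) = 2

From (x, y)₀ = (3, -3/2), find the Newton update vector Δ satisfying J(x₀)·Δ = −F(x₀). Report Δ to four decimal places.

At (3, -3/2): F = (29.5000, -5.989992).
Jacobian J = [[y^2 - 5·y, 2·x·y - 5·x - 2·y - 1], [-sin(x) + 1, 4]].
At the point, J = [[9.7500, -22.0000], [0.858880, 4.0000]] (det J = 57.895360).
Solving J·Δ = −F gives Δ = (0.2380, 1.4464).

(0.2380, 1.4464)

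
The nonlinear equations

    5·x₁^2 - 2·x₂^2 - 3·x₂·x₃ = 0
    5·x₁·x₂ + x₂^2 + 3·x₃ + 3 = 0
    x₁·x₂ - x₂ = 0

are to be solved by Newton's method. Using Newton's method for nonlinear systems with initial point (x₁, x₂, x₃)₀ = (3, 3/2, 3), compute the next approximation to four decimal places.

(1.0116, 1.4913, -4.2267)

At (3, 3/2, 3): F = (27.0000, 36.7500, 3.0000).
Jacobian J = [[10·x₁, -4·x₂ - 3·x₃, -3·x₂], [5·x₂, 5·x₁ + 2·x₂, 3], [x₂, x₁ - 1, 0]].
At the point, J = [[30.0000, -15.0000, -4.5000], [7.5000, 18.0000, 3.0000], [1.5000, 2.0000, 0.0000]] (det J = -193.5000).
Solving J·Δ = −F gives Δ = (-1.9884, -0.0087, -7.2267).
Then the next iterate is (x₁, x₂, x₃)₁ = (1.0116, 1.4913, -4.2267).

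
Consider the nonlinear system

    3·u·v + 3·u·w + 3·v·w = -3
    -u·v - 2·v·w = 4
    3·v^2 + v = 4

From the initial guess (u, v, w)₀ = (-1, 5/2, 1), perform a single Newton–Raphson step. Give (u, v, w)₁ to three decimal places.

(-0.409, 1.422, -0.380)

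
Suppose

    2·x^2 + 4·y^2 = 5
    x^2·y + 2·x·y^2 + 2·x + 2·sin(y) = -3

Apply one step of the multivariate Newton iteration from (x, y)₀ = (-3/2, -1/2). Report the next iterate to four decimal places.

At (-3/2, -1/2): F = (0.5000, -2.833851).
Jacobian J = [[4·x, 8·y], [2·x·y + 2·y^2 + 2, x^2 + 4·x·y + 2·cos(y)]].
At the point, J = [[-6.0000, -4.0000], [4.0000, 7.005165]] (det J = -26.030991).
Solving J·Δ = −F gives Δ = (-0.3009, 0.5764).
Then the next iterate is (x, y)₁ = (-1.8009, 0.0764).

(-1.8009, 0.0764)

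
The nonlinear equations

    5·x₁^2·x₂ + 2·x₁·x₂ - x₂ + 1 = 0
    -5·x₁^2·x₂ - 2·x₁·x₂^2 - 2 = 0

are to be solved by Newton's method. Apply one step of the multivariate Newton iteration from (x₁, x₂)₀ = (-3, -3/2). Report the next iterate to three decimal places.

At (-3, -3/2): F = (-56.000, 79.000).
Jacobian J = [[10·x₁·x₂ + 2·x₂, 5·x₁^2 + 2·x₁ - 1], [-10·x₁·x₂ - 2·x₂^2, -5·x₁^2 - 4·x₁·x₂]].
At the point, J = [[42.000, 38.000], [-49.500, -63.000]] (det J = -765.000).
Solving J·Δ = −F gives Δ = (0.688, 0.714).
Then the next iterate is (x₁, x₂)₁ = (-2.312, -0.786).

(-2.312, -0.786)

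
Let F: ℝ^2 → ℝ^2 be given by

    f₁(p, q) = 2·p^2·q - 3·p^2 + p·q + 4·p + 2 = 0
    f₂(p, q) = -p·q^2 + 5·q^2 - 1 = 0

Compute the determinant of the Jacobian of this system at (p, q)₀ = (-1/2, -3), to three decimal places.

-330.000

J = [[4·p·q - 6·p + q + 4, 2·p^2 + p], [-q^2, -2·p·q + 10·q]].
At the point, J = [[10.000, 0.000], [-9.000, -33.000]].
det J = -330.000.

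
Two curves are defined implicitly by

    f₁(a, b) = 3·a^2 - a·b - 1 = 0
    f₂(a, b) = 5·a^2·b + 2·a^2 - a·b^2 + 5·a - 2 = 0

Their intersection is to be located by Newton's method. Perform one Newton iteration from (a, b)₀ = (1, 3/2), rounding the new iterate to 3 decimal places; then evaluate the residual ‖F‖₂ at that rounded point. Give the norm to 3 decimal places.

2.606

At (1, 3/2): F = (0.500, 10.250).
Jacobian J = [[6·a - b, -a], [10·a·b + 4·a - b^2 + 5, 5·a^2 - 2·a·b]].
At the point, J = [[4.500, -1.000], [21.750, 2.000]] (det J = 30.750).
Solving J·Δ = −F gives Δ = (-0.366, -1.146).
Then the next iterate is (a, b)₁ = (0.634, 0.354).
Re-evaluating at (0.634, 0.354): F = (-0.01857, 2.60592), so ‖F‖₂ = 2.606.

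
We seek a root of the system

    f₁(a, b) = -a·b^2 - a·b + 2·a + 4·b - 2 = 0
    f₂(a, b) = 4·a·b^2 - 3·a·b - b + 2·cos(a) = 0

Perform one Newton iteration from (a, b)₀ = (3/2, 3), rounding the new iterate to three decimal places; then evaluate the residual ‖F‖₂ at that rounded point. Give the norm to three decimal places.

3.108

At (3/2, 3): F = (-5.000, 37.64147).
Jacobian J = [[-b^2 - b + 2, -2·a·b - a + 4], [4·b^2 - 3·b - 2·sin(a), 8·a·b - 3·a - 1]].
At the point, J = [[-10.000, -6.500], [25.00501, 30.500]] (det J = -142.46743).
Solving J·Δ = −F gives Δ = (0.647, -1.765).
Then the next iterate is (a, b)₁ = (2.147, 1.235).
Re-evaluating at (2.147, 1.235): F = (1.30780, 2.81931), so ‖F‖₂ = 3.108.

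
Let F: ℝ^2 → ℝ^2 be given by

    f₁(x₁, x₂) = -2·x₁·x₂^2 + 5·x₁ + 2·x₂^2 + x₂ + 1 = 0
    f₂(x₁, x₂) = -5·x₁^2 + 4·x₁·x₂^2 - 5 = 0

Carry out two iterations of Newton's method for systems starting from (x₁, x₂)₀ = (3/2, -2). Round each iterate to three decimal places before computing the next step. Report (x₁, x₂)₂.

(2.616, -1.908)

At (3/2, -2): F = (2.500, 7.750).
Jacobian J = [[-2·x₂^2 + 5, -4·x₁·x₂ + 4·x₂ + 1], [-10·x₁ + 4·x₂^2, 8·x₁·x₂]].
At the point, J = [[-3.000, 5.000], [1.000, -24.000]] (det J = 67.000).
Solving J·Δ = −F gives Δ = (1.474, 0.384).
Then the next iterate is (x₁, x₂)₁ = (2.974, -1.616).
Round to (2.974, -1.616) and repeat: F = (3.94397, -18.15750), J = [[-0.22291, 13.75994], [-19.29418, -38.44787]].
Δ = (-0.358, -0.292), so (x₁, x₂)₂ = (2.616, -1.908).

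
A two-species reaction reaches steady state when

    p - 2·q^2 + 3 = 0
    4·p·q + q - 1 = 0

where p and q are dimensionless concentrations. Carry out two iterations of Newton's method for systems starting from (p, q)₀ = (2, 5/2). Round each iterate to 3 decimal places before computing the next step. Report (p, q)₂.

(0.088, 1.285)

At (2, 5/2): F = (-7.500, 21.500).
Jacobian J = [[1, -4·q], [4·q, 4·p + 1]].
At the point, J = [[1.000, -10.000], [10.000, 9.000]] (det J = 109.000).
Solving J·Δ = −F gives Δ = (-1.353, -0.885).
Then the next iterate is (p, q)₁ = (0.647, 1.615).
Round to (0.647, 1.615) and repeat: F = (-1.56945, 4.79462), J = [[1.000, -6.460], [6.460, 3.588]].
Δ = (-0.559, -0.330), so (p, q)₂ = (0.088, 1.285).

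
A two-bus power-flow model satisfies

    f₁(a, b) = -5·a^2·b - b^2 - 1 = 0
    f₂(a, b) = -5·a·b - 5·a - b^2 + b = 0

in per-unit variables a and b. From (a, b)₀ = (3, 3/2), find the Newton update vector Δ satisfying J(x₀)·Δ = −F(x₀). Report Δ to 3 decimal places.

At (3, 3/2): F = (-70.750, -38.250).
Jacobian J = [[-10·a·b, -5·a^2 - 2·b], [-5·b - 5, -5·a - 2·b + 1]].
At the point, J = [[-45.000, -48.000], [-12.500, -17.000]] (det J = 165.000).
Solving J·Δ = −F gives Δ = (3.838, -5.072).

(3.838, -5.072)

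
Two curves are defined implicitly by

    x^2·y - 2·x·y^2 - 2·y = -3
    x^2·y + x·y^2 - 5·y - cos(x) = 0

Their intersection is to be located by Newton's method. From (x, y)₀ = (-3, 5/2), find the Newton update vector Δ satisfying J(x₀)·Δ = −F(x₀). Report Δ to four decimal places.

At (-3, 5/2): F = (58.0000, -7.760008).
Jacobian J = [[2·x·y - 2·y^2, x^2 - 4·x·y - 2], [2·x·y + y^2 + sin(x), x^2 + 2·x·y - 5]].
At the point, J = [[-27.5000, 37.0000], [-8.891120, -11.0000]] (det J = 631.471440).
Solving J·Δ = −F gives Δ = (0.5557, -1.1546).

(0.5557, -1.1546)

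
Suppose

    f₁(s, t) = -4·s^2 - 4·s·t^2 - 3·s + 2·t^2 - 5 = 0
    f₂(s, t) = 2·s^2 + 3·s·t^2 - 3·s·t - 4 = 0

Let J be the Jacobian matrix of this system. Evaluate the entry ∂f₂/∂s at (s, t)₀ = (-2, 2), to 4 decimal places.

-2.0000

∂f₂/∂s = 4·s + 3·t^2 - 3·t.
At (-2, 2) this is -2.0000.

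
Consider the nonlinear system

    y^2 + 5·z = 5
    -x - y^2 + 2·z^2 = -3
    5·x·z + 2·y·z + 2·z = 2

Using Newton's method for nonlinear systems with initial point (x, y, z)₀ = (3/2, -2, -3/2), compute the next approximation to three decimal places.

At (3/2, -2, -3/2): F = (-8.500, 2.000, -10.250).
Jacobian J = [[0, 2·y, 5], [-1, -2·y, 4·z], [5·z, 2·z, 5·x + 2·y + 2]].
At the point, J = [[0.000, -4.000, 5.000], [-1.000, 4.000, -6.000], [-7.500, -3.000, 5.500]] (det J = -37.000).
Solving J·Δ = −F gives Δ = (-1.649, -8.189, -4.851).
Then the next iterate is (x, y, z)₁ = (-0.149, -10.189, -6.351).

(-0.149, -10.189, -6.351)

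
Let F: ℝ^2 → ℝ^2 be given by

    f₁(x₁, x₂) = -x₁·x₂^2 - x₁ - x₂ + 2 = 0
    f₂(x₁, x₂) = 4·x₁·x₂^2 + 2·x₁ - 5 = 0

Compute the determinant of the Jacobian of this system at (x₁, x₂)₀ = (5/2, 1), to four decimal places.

-4.0000

J = [[-x₂^2 - 1, -2·x₁·x₂ - 1], [4·x₂^2 + 2, 8·x₁·x₂]].
At the point, J = [[-2.0000, -6.0000], [6.0000, 20.0000]].
det J = -4.0000.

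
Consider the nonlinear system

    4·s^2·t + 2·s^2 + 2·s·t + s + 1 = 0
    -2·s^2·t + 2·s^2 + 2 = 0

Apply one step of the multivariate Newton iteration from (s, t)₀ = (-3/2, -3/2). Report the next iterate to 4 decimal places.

(-0.2333, -2.7778)

At (-3/2, -3/2): F = (-5.0000, 13.2500).
Jacobian J = [[8·s·t + 4·s + 2·t + 1, 4·s^2 + 2·s], [-4·s·t + 4·s, -2·s^2]].
At the point, J = [[10.0000, 6.0000], [-15.0000, -4.5000]] (det J = 45.0000).
Solving J·Δ = −F gives Δ = (1.2667, -1.2778).
Then the next iterate is (s, t)₁ = (-0.2333, -2.7778).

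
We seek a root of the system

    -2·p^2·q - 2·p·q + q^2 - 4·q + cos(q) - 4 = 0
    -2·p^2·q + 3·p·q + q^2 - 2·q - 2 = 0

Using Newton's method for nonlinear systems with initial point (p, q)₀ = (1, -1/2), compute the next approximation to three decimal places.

(-6.418, -2.980)

At (1, -1/2): F = (1.12758, -1.250).
Jacobian J = [[-4·p·q - 2·q, -2·p^2 - 2·p + 2·q - sin(q) - 4], [-4·p·q + 3·q, -2·p^2 + 3·p + 2·q - 2]].
At the point, J = [[3.000, -8.52057], [0.500, -2.000]] (det J = -1.73971).
Solving J·Δ = −F gives Δ = (-7.418, -2.480).
Then the next iterate is (p, q)₁ = (-6.418, -2.980).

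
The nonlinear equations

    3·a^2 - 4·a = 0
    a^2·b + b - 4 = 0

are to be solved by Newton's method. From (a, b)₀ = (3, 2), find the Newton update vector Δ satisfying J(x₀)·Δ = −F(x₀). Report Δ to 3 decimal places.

(-1.071, -0.314)

At (3, 2): F = (15.000, 16.000).
Jacobian J = [[6·a - 4, 0], [2·a·b, a^2 + 1]].
At the point, J = [[14.000, 0.000], [12.000, 10.000]] (det J = 140.000).
Solving J·Δ = −F gives Δ = (-1.071, -0.314).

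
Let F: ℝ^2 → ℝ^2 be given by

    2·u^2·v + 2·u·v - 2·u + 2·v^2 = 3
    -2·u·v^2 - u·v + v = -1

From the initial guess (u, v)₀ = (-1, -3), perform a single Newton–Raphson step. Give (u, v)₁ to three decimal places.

At (-1, -3): F = (17.000, 13.000).
Jacobian J = [[4·u·v + 2·v - 2, 2·u^2 + 2·u + 4·v], [-2·v^2 - v, -4·u·v - u + 1]].
At the point, J = [[4.000, -12.000], [-15.000, -10.000]] (det J = -220.000).
Solving J·Δ = −F gives Δ = (-0.064, 1.395).
Then the next iterate is (u, v)₁ = (-1.064, -1.605).

(-1.064, -1.605)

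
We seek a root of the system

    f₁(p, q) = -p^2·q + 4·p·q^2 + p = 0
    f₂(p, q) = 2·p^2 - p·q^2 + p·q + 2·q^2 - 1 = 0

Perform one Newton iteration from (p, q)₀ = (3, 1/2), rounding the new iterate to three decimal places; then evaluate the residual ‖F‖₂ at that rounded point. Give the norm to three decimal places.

At (3, 1/2): F = (1.500, 18.250).
Jacobian J = [[-2·p·q + 4·q^2 + 1, -p^2 + 8·p·q], [4·p - q^2 + q, -2·p·q + p + 4·q]].
At the point, J = [[-1.000, 3.000], [12.250, 2.000]] (det J = -38.750).
Solving J·Δ = −F gives Δ = (-1.335, -0.945).
Then the next iterate is (p, q)₁ = (1.665, -0.445).
Re-evaluating at (1.665, -0.445): F = (4.21749, 3.86986), so ‖F‖₂ = 5.724.

5.724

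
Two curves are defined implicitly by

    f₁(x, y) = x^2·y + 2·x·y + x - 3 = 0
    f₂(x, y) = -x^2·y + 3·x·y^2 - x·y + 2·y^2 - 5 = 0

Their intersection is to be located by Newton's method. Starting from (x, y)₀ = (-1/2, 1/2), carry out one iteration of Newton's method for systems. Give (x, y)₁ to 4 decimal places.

At (-1/2, 1/2): F = (-3.8750, -4.7500).
Jacobian J = [[2·x·y + 2·y + 1, x^2 + 2·x], [-2·x·y + 3·y^2 - y, -x^2 + 6·x·y - x + 4·y]].
At the point, J = [[1.5000, -0.7500], [0.7500, 0.7500]] (det J = 1.6875).
Solving J·Δ = −F gives Δ = (3.8333, 2.5000).
Then the next iterate is (x, y)₁ = (3.3333, 3.0000).

(3.3333, 3.0000)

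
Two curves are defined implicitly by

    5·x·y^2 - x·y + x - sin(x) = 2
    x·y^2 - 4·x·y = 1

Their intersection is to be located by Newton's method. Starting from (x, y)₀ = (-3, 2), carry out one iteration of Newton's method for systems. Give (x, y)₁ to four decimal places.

At (-3, 2): F = (-58.858880, 11.0000).
Jacobian J = [[5·y^2 - y - cos(x) + 1, 10·x·y - x], [y^2 - 4·y, 2·x·y - 4·x]].
At the point, J = [[19.989992, -57.0000], [-4.0000, 0.0000]] (det J = -228.0000).
Solving J·Δ = −F gives Δ = (2.7500, -0.0682).
Then the next iterate is (x, y)₁ = (-0.2500, 1.9318).

(-0.2500, 1.9318)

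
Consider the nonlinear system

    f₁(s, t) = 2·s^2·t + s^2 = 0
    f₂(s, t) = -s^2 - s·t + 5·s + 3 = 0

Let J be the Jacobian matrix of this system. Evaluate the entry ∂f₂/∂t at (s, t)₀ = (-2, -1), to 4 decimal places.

2.0000

∂f₂/∂t = -s.
At (-2, -1) this is 2.0000.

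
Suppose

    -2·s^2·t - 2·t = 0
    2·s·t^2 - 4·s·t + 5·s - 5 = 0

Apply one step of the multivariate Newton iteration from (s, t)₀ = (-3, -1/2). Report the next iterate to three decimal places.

(5.810, -2.643)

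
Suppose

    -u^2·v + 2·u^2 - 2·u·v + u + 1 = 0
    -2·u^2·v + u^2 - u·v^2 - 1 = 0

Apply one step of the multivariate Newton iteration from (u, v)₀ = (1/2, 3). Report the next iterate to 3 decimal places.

At (1/2, 3): F = (-1.750, -6.750).
Jacobian J = [[-2·u·v + 4·u - 2·v + 1, -u^2 - 2·u], [-4·u·v + 2·u - v^2, -2·u^2 - 2·u·v]].
At the point, J = [[-6.000, -1.250], [-14.000, -3.500]] (det J = 3.500).
Solving J·Δ = −F gives Δ = (0.661, -4.571).
Then the next iterate is (u, v)₁ = (1.161, -1.571).

(1.161, -1.571)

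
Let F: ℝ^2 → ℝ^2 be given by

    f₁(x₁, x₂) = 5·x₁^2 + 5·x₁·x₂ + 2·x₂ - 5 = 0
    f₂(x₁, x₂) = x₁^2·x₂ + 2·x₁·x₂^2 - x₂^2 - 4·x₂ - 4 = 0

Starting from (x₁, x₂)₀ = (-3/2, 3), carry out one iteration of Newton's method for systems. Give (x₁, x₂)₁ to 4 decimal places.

At (-3/2, 3): F = (-10.2500, -45.2500).
Jacobian J = [[10·x₁ + 5·x₂, 5·x₁ + 2], [2·x₁·x₂ + 2·x₂^2, x₁^2 + 4·x₁·x₂ - 2·x₂ - 4]].
At the point, J = [[0.0000, -5.5000], [9.0000, -25.7500]] (det J = 49.5000).
Solving J·Δ = −F gives Δ = (-0.3043, -1.8636).
Then the next iterate is (x₁, x₂)₁ = (-1.8043, 1.1364).

(-1.8043, 1.1364)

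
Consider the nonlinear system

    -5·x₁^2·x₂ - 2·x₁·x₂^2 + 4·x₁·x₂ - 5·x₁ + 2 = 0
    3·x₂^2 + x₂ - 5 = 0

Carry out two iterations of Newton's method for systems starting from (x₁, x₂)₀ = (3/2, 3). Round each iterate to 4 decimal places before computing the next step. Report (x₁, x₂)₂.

(0.7793, 1.2165)

At (3/2, 3): F = (-48.2500, 25.0000).
Jacobian J = [[-10·x₁·x₂ - 2·x₂^2 + 4·x₂ - 5, -5·x₁^2 - 4·x₁·x₂ + 4·x₁], [0, 6·x₂ + 1]].
At the point, J = [[-56.0000, -23.2500], [0.0000, 19.0000]] (det J = -1064.0000).
Solving J·Δ = −F gives Δ = (-0.3153, -1.3158).
Then the next iterate is (x₁, x₂)₁ = (1.1847, 1.6842).
Round to (1.1847, 1.6842) and repeat: F = (-14.482279, 5.193789), J = [[-23.888977, -10.259857], [0.0000, 11.1052]].
Δ = (-0.4054, -0.4677), so (x₁, x₂)₂ = (0.7793, 1.2165).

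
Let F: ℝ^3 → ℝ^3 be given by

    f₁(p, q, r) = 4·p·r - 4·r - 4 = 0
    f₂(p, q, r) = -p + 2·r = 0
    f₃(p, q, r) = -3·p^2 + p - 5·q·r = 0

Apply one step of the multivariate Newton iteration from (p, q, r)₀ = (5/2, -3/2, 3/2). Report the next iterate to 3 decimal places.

(2.111, -1.885, 1.056)

At (5/2, -3/2, 3/2): F = (5.000, 0.500, -5.000).
Jacobian J = [[4·r, 0, 4·p - 4], [-1, 0, 2], [-6·p + 1, -5·r, -5·q]].
At the point, J = [[6.000, 0.000, 6.000], [-1.000, 0.000, 2.000], [-14.000, -7.500, 7.500]] (det J = 135.000).
Solving J·Δ = −F gives Δ = (-0.389, -0.385, -0.444).
Then the next iterate is (p, q, r)₁ = (2.111, -1.885, 1.056).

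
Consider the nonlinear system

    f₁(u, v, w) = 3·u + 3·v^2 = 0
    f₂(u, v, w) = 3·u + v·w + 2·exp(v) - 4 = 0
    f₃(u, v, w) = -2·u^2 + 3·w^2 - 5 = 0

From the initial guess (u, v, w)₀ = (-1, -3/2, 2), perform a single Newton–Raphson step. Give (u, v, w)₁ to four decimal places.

(0.8328, -0.4724, 0.9724)

At (-1, -3/2, 2): F = (3.7500, -9.553740, 5.0000).
Jacobian J = [[3, 6·v, 0], [3, w + 2·exp(v), v], [-4·u, 0, 6·w]].
At the point, J = [[3.0000, -9.0000, 0.0000], [3.0000, 2.446260, -1.5000], [4.0000, 0.0000, 12.0000]] (det J = 466.065372).
Solving J·Δ = −F gives Δ = (1.8328, 1.0276, -1.0276).
Then the next iterate is (u, v, w)₁ = (0.8328, -0.4724, 0.9724).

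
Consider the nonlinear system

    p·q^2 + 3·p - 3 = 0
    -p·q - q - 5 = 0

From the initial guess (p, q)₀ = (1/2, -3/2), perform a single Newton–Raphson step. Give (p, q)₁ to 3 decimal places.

At (1/2, -3/2): F = (-0.375, -2.750).
Jacobian J = [[q^2 + 3, 2·p·q], [-q, -p - 1]].
At the point, J = [[5.250, -1.500], [1.500, -1.500]] (det J = -5.625).
Solving J·Δ = −F gives Δ = (-0.633, -2.467).
Then the next iterate is (p, q)₁ = (-0.133, -3.967).

(-0.133, -3.967)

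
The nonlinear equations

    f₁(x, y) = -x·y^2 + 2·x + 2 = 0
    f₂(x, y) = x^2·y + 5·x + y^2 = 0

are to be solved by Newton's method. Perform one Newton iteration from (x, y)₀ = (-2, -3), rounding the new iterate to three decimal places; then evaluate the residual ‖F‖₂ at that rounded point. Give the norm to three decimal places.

6.341

At (-2, -3): F = (16.000, -13.000).
Jacobian J = [[-y^2 + 2, -2·x·y], [2·x·y + 5, x^2 + 2·y]].
At the point, J = [[-7.000, -12.000], [17.000, -2.000]] (det J = 218.000).
Solving J·Δ = −F gives Δ = (0.862, 0.830).
Then the next iterate is (x, y)₁ = (-1.138, -2.170).
Re-evaluating at (-1.138, -2.170): F = (5.08273, -3.79135), so ‖F‖₂ = 6.341.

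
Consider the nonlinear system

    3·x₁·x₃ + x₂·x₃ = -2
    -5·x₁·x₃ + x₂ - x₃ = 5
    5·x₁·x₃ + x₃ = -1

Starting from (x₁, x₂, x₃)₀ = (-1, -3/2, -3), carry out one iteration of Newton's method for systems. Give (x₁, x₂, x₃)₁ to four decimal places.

At (-1, -3/2, -3): F = (15.5000, -18.5000, 13.0000).
Jacobian J = [[3·x₃, x₃, 3·x₁ + x₂], [-5·x₃, 1, -5·x₁ - 1], [5·x₃, 0, 5·x₁ + 1]].
At the point, J = [[-9.0000, -3.0000, -4.5000], [15.0000, 1.0000, 4.0000], [-15.0000, 0.0000, -4.0000]] (det J = -31.5000).
Solving J·Δ = −F gives Δ = (1.9841, 5.5000, -4.1905).
Then the next iterate is (x₁, x₂, x₃)₁ = (0.9841, 4.0000, -7.1905).

(0.9841, 4.0000, -7.1905)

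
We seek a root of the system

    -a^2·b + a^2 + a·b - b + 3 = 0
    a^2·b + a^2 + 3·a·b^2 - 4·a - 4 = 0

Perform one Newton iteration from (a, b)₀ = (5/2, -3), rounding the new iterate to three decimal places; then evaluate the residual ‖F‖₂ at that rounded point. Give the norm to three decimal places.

At (5/2, -3): F = (23.500, 41.000).
Jacobian J = [[-2·a·b + 2·a + b, -a^2 + a - 1], [2·a·b + 2·a + 3·b^2 - 4, a^2 + 6·a·b]].
At the point, J = [[17.000, -4.750], [13.000, -38.750]] (det J = -597.000).
Solving J·Δ = −F gives Δ = (-1.199, 0.656).
Then the next iterate is (a, b)₁ = (1.301, -2.344).
Re-evaluating at (1.301, -2.344): F = (7.95451, 9.96554), so ‖F‖₂ = 12.751.

12.751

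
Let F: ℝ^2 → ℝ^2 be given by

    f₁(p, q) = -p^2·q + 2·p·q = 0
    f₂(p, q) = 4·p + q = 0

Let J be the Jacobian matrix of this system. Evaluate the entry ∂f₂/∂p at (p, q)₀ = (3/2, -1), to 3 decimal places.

4.000

∂f₂/∂p = 4.
At (3/2, -1) this is 4.000.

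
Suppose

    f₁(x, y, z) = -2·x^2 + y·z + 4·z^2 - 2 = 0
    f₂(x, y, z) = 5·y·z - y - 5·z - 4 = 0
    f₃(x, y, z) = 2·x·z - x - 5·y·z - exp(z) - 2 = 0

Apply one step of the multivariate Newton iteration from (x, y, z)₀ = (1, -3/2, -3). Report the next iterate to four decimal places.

At (1, -3/2, -3): F = (36.5000, 35.0000, -31.549787).
Jacobian J = [[-4·x, z, y + 8·z], [0, 5·z - 1, 5·y - 5], [2·z - 1, -5·z, 2·x - 5·y - exp(z)]].
At the point, J = [[-4.0000, -3.0000, -25.5000], [0.0000, -16.0000, -12.5000], [-7.0000, 15.0000, 9.450213]] (det J = 2448.313628).
Solving J·Δ = −F gives Δ = (-0.2527, 1.1434, 1.3365).
Then the next iterate is (x, y, z)₁ = (0.7473, -0.3566, -1.6635).

(0.7473, -0.3566, -1.6635)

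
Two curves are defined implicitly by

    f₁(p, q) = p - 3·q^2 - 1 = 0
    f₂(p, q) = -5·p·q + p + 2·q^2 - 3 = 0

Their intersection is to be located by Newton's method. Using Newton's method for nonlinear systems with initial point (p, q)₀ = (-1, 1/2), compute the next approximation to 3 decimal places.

(7.900, 2.550)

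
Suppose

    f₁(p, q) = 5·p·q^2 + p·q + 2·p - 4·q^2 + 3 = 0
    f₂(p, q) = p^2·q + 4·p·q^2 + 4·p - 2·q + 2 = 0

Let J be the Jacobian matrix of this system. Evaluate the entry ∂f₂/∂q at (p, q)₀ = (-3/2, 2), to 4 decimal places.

∂f₂/∂q = p^2 + 8·p·q - 2.
At (-3/2, 2) this is -23.7500.

-23.7500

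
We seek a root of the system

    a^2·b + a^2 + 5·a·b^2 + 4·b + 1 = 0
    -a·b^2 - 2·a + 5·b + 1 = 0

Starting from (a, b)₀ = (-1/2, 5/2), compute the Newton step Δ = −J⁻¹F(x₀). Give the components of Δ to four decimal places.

(-0.8373, -3.2711)

At (-1/2, 5/2): F = (-3.7500, 17.6250).
Jacobian J = [[2·a·b + 2·a + 5·b^2, a^2 + 10·a·b + 4], [-b^2 - 2, -2·a·b + 5]].
At the point, J = [[27.7500, -8.2500], [-8.2500, 7.5000]] (det J = 140.0625).
Solving J·Δ = −F gives Δ = (-0.8373, -3.2711).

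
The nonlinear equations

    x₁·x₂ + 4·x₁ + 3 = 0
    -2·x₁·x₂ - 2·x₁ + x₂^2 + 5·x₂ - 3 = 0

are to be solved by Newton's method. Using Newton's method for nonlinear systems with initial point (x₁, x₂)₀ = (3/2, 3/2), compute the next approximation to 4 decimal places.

(-0.1393, 0.0107)

At (3/2, 3/2): F = (11.2500, -0.7500).
Jacobian J = [[x₂ + 4, x₁], [-2·x₂ - 2, -2·x₁ + 2·x₂ + 5]].
At the point, J = [[5.5000, 1.5000], [-5.0000, 5.0000]] (det J = 35.0000).
Solving J·Δ = −F gives Δ = (-1.6393, -1.4893).
Then the next iterate is (x₁, x₂)₁ = (-0.1393, 0.0107).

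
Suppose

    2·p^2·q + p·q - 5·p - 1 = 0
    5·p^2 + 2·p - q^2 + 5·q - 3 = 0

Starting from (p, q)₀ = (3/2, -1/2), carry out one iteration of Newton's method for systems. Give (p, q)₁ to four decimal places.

(0.7157, 0.3056)

At (3/2, -1/2): F = (-11.5000, 8.5000).
Jacobian J = [[4·p·q + q - 5, 2·p^2 + p], [10·p + 2, -2·q + 5]].
At the point, J = [[-8.5000, 6.0000], [17.0000, 6.0000]] (det J = -153.0000).
Solving J·Δ = −F gives Δ = (-0.7843, 0.8056).
Then the next iterate is (p, q)₁ = (0.7157, 0.3056).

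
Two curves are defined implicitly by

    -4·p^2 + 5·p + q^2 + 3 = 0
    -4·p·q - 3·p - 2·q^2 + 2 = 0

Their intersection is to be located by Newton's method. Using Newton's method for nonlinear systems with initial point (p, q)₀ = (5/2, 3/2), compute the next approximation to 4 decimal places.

(1.7846, 0.3399)

At (5/2, 3/2): F = (-7.2500, -25.0000).
Jacobian J = [[-8·p + 5, 2·q], [-4·q - 3, -4·p - 4·q]].
At the point, J = [[-15.0000, 3.0000], [-9.0000, -16.0000]] (det J = 267.0000).
Solving J·Δ = −F gives Δ = (-0.7154, -1.1601).
Then the next iterate is (p, q)₁ = (1.7846, 0.3399).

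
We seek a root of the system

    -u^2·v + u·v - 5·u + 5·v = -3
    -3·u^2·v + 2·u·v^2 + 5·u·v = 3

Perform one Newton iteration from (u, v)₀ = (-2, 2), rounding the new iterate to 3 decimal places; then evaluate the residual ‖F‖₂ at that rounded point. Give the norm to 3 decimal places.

268.293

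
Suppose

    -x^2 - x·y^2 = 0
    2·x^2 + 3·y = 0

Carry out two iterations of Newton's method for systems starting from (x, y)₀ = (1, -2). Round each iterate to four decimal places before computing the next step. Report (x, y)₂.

(0.6837, -0.2320)

At (1, -2): F = (-5.0000, -4.0000).
Jacobian J = [[-2·x - y^2, -2·x·y], [4·x, 3]].
At the point, J = [[-6.0000, 4.0000], [4.0000, 3.0000]] (det J = -34.0000).
Solving J·Δ = −F gives Δ = (0.0294, 1.2941).
Then the next iterate is (x, y)₁ = (1.0294, -0.7059).
Round to (1.0294, -0.7059) and repeat: F = (-1.572609, 0.001629), J = [[-2.557095, 1.453307], [4.1176, 3.0000]].
Δ = (-0.3457, 0.4739), so (x, y)₂ = (0.6837, -0.2320).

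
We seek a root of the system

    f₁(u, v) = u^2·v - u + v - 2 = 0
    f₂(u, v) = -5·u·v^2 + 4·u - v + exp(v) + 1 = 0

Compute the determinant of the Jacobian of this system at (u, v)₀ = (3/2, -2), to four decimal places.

J = [[2·u·v - 1, u^2 + 1], [-5·v^2 + 4, -10·u·v + exp(v) - 1]].
At the point, J = [[-7.0000, 3.2500], [-16.0000, 29.135335]].
det J = -151.9473.

-151.9473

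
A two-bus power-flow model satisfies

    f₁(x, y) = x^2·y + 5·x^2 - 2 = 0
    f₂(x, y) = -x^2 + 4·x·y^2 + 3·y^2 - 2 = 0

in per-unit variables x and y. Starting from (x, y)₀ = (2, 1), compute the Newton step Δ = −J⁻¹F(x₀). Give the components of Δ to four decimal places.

(-0.8788, -0.2273)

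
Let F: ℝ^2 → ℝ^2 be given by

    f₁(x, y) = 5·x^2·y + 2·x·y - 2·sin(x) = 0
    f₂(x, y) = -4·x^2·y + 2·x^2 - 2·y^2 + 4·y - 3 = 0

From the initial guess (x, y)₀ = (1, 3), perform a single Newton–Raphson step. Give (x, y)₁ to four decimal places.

(0.6459, 2.0068)

At (1, 3): F = (19.317058, -19.0000).
Jacobian J = [[10·x·y + 2·y - 2·cos(x), 5·x^2 + 2·x], [-8·x·y + 4·x, -4·x^2 - 4·y + 4]].
At the point, J = [[34.919395, 7.0000], [-20.0000, -12.0000]] (det J = -279.032745).
Solving J·Δ = −F gives Δ = (-0.3541, -0.9932).
Then the next iterate is (x, y)₁ = (0.6459, 2.0068).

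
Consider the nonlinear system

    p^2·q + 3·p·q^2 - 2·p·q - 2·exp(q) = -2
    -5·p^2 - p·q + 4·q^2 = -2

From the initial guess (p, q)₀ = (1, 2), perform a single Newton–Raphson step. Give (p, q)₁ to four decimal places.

At (1, 2): F = (-2.778112, 11.0000).
Jacobian J = [[2·p·q + 3·q^2 - 2·q, p^2 + 6·p·q - 2·p - 2·exp(q)], [-10·p - q, -p + 8·q]].
At the point, J = [[12.0000, -3.778112], [-12.0000, 15.0000]] (det J = 134.662654).
Solving J·Δ = −F gives Δ = (0.0008, -0.7327).
Then the next iterate is (p, q)₁ = (1.0008, 1.2673).

(1.0008, 1.2673)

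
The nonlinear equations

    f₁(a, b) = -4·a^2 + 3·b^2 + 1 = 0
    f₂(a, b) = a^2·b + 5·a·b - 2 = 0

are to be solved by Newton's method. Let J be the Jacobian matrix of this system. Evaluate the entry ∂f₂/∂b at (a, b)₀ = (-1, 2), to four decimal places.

-4.0000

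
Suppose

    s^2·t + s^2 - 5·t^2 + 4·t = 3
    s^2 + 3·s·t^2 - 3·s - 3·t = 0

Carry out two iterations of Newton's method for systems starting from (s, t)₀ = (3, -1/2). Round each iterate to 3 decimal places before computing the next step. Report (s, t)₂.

At (3, -1/2): F = (-1.750, 3.750).
Jacobian J = [[2·s·t + 2·s, s^2 - 10·t + 4], [2·s + 3·t^2 - 3, 6·s·t - 3]].
At the point, J = [[3.000, 18.000], [3.750, -12.000]] (det J = -103.500).
Solving J·Δ = −F gives Δ = (-0.449, 0.172).
Then the next iterate is (s, t)₁ = (2.551, -0.328).
Round to (2.551, -0.328) and repeat: F = (-0.47681, 0.66194), J = [[3.42854, 13.78760], [2.42475, -8.02037]].
Δ = (-0.087, 0.056), so (s, t)₂ = (2.464, -0.272).

(2.464, -0.272)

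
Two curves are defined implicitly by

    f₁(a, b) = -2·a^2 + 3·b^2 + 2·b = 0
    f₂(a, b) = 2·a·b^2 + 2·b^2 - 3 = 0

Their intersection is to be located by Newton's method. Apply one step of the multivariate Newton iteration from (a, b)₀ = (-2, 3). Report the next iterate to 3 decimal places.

At (-2, 3): F = (25.000, -21.000).
Jacobian J = [[-4·a, 6·b + 2], [2·b^2, 4·a·b + 4·b]].
At the point, J = [[8.000, 20.000], [18.000, -12.000]] (det J = -456.000).
Solving J·Δ = −F gives Δ = (0.263, -1.355).
Then the next iterate is (a, b)₁ = (-1.737, 1.645).

(-1.737, 1.645)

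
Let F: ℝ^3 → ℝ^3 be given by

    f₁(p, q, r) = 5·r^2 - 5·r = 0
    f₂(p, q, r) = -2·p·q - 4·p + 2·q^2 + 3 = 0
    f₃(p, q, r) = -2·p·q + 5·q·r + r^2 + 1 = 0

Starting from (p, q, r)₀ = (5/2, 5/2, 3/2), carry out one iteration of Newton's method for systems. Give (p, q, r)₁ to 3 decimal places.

(16.875, 29.775, 1.125)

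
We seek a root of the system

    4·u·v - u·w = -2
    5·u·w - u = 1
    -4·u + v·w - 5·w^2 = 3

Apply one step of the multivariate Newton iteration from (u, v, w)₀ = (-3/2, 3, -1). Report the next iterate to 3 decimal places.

(-0.796, 1.734, -0.496)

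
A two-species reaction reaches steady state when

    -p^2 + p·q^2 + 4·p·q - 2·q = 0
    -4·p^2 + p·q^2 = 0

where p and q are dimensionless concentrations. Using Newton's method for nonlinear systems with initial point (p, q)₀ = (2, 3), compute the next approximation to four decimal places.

(0.9455, 2.2182)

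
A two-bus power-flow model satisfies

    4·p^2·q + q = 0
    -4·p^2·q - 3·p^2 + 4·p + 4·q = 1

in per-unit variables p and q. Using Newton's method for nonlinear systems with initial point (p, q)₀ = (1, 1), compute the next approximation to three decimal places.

(1.000, 0.000)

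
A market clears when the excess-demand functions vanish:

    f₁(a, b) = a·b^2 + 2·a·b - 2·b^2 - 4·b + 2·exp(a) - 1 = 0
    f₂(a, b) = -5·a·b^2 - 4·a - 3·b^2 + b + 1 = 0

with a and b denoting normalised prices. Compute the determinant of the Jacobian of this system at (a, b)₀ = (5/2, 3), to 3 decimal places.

J = [[b^2 + 2·b + 2·exp(a), 2·a·b + 2·a - 4·b - 4], [-5·b^2 - 4, -10·a·b - 6·b + 1]].
At the point, J = [[39.36499, 4.000], [-49.000, -92.000]].
det J = -3425.579.

-3425.579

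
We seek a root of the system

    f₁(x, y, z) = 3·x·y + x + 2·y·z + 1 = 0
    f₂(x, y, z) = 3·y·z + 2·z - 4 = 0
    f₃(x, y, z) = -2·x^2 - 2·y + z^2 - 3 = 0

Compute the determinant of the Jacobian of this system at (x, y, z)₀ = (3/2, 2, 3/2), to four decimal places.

-45.5000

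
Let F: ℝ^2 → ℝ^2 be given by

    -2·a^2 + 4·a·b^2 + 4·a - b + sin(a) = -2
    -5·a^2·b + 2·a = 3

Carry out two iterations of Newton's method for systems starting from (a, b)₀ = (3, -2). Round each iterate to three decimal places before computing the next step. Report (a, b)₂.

(1.669, -0.463)

At (3, -2): F = (46.14112, 93.000).
Jacobian J = [[-4·a + 4·b^2 + cos(a) + 4, 8·a·b - 1], [-10·a·b + 2, -5·a^2]].
At the point, J = [[7.01001, -49.000], [62.000, -45.000]] (det J = 2722.54966).
Solving J·Δ = −F gives Δ = (-0.911, 0.811).
Then the next iterate is (a, b)₁ = (2.089, -1.189).
Round to (2.089, -1.189) and repeat: F = (15.49892, 27.12151), J = [[0.80356, -20.87057], [26.83821, -21.81960]].
Δ = (-0.420, 0.726), so (a, b)₂ = (1.669, -0.463).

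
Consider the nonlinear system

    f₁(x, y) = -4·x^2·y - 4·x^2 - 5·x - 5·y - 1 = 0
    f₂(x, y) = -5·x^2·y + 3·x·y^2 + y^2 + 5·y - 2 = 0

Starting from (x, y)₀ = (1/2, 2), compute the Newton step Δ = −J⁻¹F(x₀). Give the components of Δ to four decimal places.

(-0.6037, -1.0395)

At (1/2, 2): F = (-16.5000, 15.5000).
Jacobian J = [[-8·x·y - 8·x - 5, -4·x^2 - 5], [-10·x·y + 3·y^2, -5·x^2 + 6·x·y + 2·y + 5]].
At the point, J = [[-17.0000, -6.0000], [2.0000, 13.7500]] (det J = -221.7500).
Solving J·Δ = −F gives Δ = (-0.6037, -1.0395).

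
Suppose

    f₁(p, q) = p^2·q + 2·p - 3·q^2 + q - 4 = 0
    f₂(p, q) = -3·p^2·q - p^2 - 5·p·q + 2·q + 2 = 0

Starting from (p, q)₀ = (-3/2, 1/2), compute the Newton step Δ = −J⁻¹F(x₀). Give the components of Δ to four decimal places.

(137.0000, -249.5000)

At (-3/2, 1/2): F = (-6.1250, 1.1250).
Jacobian J = [[2·p·q + 2, p^2 - 6·q + 1], [-6·p·q - 2·p - 5·q, -3·p^2 - 5·p + 2]].
At the point, J = [[0.5000, 0.2500], [5.0000, 2.7500]] (det J = 0.1250).
Solving J·Δ = −F gives Δ = (137.0000, -249.5000).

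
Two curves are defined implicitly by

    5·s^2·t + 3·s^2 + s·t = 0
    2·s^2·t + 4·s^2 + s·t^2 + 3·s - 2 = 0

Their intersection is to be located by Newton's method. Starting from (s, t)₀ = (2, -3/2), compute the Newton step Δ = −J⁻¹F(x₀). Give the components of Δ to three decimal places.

(-1.307, -0.204)

At (2, -3/2): F = (-21.000, 12.500).
Jacobian J = [[10·s·t + 6·s + t, 5·s^2 + s], [4·s·t + 8·s + t^2 + 3, 2·s^2 + 2·s·t]].
At the point, J = [[-19.500, 22.000], [9.250, 2.000]] (det J = -242.500).
Solving J·Δ = −F gives Δ = (-1.307, -0.204).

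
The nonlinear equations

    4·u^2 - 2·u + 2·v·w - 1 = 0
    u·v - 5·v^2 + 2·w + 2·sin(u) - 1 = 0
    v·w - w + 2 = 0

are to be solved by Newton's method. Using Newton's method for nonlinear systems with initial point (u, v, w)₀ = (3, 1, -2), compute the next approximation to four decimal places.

At (3, 1, -2): F = (25.0000, -6.717760, 2.0000).
Jacobian J = [[8·u - 2, 2·w, 2·v], [v + 2·cos(u), u - 10·v, 2], [0, w, v - 1]].
At the point, J = [[22.0000, -4.0000, 2.0000], [-0.979985, -7.0000, 2.0000], [0.0000, -2.0000, 0.0000]] (det J = 91.919940).
Solving J·Δ = −F gives Δ = (-1.5108, 1.0000, 6.1186).
Then the next iterate is (u, v, w)₁ = (1.4892, 2.0000, 4.1186).

(1.4892, 2.0000, 4.1186)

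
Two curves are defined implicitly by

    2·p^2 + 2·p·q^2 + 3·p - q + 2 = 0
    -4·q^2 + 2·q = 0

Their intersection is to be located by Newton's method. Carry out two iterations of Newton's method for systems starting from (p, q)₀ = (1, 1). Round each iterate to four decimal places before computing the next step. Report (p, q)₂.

At (1, 1): F = (8.0000, -2.0000).
Jacobian J = [[4·p + 2·q^2 + 3, 4·p·q - 1], [0, -8·q + 2]].
At the point, J = [[9.0000, 3.0000], [0.0000, -6.0000]] (det J = -54.0000).
Solving J·Δ = −F gives Δ = (-0.7778, -0.3333).
Then the next iterate is (p, q)₁ = (0.2222, 0.6667).
Round to (0.2222, 0.6667) and repeat: F = (2.296177, -0.444556), J = [[4.777778, -0.407437], [0.0000, -3.3336]].
Δ = (-0.4920, -0.1334), so (p, q)₂ = (-0.2698, 0.5333).

(-0.2698, 0.5333)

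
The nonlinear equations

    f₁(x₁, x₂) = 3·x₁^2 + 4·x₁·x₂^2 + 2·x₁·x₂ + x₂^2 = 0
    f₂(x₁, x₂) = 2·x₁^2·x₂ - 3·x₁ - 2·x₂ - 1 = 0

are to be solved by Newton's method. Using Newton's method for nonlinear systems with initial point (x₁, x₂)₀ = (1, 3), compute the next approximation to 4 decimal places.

At (1, 3): F = (54.0000, -4.0000).
Jacobian J = [[6·x₁ + 4·x₂^2 + 2·x₂, 8·x₁·x₂ + 2·x₁ + 2·x₂], [4·x₁·x₂ - 3, 2·x₁^2 - 2]].
At the point, J = [[48.0000, 32.0000], [9.0000, 0.0000]] (det J = -288.0000).
Solving J·Δ = −F gives Δ = (0.4444, -2.3542).
Then the next iterate is (x₁, x₂)₁ = (1.4444, 0.6458).

(1.4444, 0.6458)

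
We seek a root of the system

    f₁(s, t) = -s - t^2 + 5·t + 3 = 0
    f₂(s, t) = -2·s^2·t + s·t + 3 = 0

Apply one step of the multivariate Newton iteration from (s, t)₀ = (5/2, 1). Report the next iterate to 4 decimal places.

At (5/2, 1): F = (4.5000, -7.0000).
Jacobian J = [[-1, -2·t + 5], [-4·s·t + t, -2·s^2 + s]].
At the point, J = [[-1.0000, 3.0000], [-9.0000, -10.0000]] (det J = 37.0000).
Solving J·Δ = −F gives Δ = (0.6486, -1.2838).
Then the next iterate is (s, t)₁ = (3.1486, -0.2838).

(3.1486, -0.2838)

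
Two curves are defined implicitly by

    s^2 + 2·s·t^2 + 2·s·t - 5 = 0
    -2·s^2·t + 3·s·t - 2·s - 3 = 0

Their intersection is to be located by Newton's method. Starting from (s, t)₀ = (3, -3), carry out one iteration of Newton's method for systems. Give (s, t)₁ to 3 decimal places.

(2.694, -1.850)

At (3, -3): F = (40.000, 18.000).
Jacobian J = [[2·s + 2·t^2 + 2·t, 4·s·t + 2·s], [-4·s·t + 3·t - 2, -2·s^2 + 3·s]].
At the point, J = [[18.000, -30.000], [25.000, -9.000]] (det J = 588.000).
Solving J·Δ = −F gives Δ = (-0.306, 1.150).
Then the next iterate is (s, t)₁ = (2.694, -1.850).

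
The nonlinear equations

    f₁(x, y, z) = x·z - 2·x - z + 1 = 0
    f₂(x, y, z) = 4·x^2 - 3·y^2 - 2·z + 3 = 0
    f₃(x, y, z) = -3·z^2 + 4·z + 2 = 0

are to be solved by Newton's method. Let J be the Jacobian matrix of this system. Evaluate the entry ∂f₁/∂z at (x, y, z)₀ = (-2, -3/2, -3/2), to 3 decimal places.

∂f₁/∂z = x - 1.
At (-2, -3/2, -3/2) this is -3.000.

-3.000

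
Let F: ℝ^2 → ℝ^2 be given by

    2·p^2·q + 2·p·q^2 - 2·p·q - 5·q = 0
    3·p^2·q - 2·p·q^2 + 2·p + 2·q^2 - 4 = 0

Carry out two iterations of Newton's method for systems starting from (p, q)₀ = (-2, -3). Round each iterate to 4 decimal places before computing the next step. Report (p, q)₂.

(-0.9977, -1.6484)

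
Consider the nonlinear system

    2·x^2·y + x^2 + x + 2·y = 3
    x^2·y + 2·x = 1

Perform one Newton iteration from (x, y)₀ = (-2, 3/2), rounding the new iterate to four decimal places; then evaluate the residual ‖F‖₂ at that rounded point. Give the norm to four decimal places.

5.1296

At (-2, 3/2): F = (14.0000, 1.0000).
Jacobian J = [[4·x·y + 2·x + 1, 2·x^2 + 2], [2·x·y + 2, x^2]].
At the point, J = [[-15.0000, 10.0000], [-4.0000, 4.0000]] (det J = -20.0000).
Solving J·Δ = −F gives Δ = (2.3000, 2.0500).
Then the next iterate is (x, y)₁ = (0.3000, 3.5500).
Re-evaluating at (0.3000, 3.5500): F = (5.1290, -0.0805), so ‖F‖₂ = 5.1296.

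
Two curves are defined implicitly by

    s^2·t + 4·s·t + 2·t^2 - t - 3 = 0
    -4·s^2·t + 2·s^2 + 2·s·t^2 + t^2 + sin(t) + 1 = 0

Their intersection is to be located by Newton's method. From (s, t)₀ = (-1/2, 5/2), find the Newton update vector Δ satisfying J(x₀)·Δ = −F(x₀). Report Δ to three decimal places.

(-0.011, -0.350)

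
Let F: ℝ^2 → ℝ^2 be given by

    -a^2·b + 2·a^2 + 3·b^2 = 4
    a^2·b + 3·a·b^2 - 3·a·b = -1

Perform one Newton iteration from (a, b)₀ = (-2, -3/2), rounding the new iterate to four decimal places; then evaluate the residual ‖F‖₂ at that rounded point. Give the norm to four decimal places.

8.6874

At (-2, -3/2): F = (16.7500, -27.5000).
Jacobian J = [[-2·a·b + 4·a, -a^2 + 6·b], [2·a·b + 3·b^2 - 3·b, a^2 + 6·a·b - 3·a]].
At the point, J = [[-14.0000, -13.0000], [17.2500, 28.0000]] (det J = -167.7500).
Solving J·Δ = −F gives Δ = (0.6647, 0.5727).
Then the next iterate is (a, b)₁ = (-1.3353, -0.9273).
Re-evaluating at (-1.3353, -0.9273): F = (3.799108, -7.812686), so ‖F‖₂ = 8.6874.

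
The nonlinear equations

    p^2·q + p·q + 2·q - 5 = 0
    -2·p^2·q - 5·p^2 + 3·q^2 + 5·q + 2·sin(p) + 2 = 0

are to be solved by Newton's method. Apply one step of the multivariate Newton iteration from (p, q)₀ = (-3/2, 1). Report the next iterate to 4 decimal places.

At (-3/2, 1): F = (-2.2500, -7.744990).
Jacobian J = [[2·p·q + q, p^2 + p + 2], [-4·p·q - 10·p + 2·cos(p), -2·p^2 + 6·q + 5]].
At the point, J = [[-2.0000, 2.7500], [21.141474, 6.5000]] (det J = -71.139055).
Solving J·Δ = −F gives Δ = (0.0938, 0.8864).
Then the next iterate is (p, q)₁ = (-1.4062, 1.8864).

(-1.4062, 1.8864)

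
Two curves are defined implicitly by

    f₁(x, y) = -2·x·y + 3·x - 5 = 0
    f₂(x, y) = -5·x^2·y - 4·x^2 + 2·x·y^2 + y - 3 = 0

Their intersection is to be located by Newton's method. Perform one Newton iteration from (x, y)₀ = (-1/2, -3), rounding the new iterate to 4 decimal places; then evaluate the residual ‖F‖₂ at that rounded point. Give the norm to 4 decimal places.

1.8575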